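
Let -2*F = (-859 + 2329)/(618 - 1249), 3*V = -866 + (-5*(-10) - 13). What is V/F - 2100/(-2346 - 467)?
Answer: -1466846987/6202665 ≈ -236.49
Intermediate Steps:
V = -829/3 (V = (-866 + (-5*(-10) - 13))/3 = (-866 + (50 - 13))/3 = (-866 + 37)/3 = (1/3)*(-829) = -829/3 ≈ -276.33)
F = 735/631 (F = -(-859 + 2329)/(2*(618 - 1249)) = -735/(-631) = -735*(-1)/631 = -1/2*(-1470/631) = 735/631 ≈ 1.1648)
V/F - 2100/(-2346 - 467) = -829/(3*735/631) - 2100/(-2346 - 467) = -829/3*631/735 - 2100/(-2813) = -523099/2205 - 2100*(-1/2813) = -523099/2205 + 2100/2813 = -1466846987/6202665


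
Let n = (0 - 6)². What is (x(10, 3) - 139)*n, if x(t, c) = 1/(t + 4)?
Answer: -35010/7 ≈ -5001.4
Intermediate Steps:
x(t, c) = 1/(4 + t)
n = 36 (n = (-6)² = 36)
(x(10, 3) - 139)*n = (1/(4 + 10) - 139)*36 = (1/14 - 139)*36 = -1945/14*36 = -35010/7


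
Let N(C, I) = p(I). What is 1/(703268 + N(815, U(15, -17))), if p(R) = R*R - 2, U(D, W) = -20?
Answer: 1/703666 ≈ 1.4211e-6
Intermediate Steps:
p(R) = -2 + R² (p(R) = R² - 2 = -2 + R²)
N(C, I) = -2 + I²
1/(703268 + N(815, U(15, -17))) = 1/(703268 + (-2 + (-20)²)) = 1/(703268 + (-2 + 400)) = 1/(703268 + 398) = 1/703666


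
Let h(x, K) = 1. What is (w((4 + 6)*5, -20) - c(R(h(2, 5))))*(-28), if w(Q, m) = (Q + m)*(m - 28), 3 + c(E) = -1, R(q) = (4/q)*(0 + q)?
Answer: 40208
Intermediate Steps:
R(q) = 4 (R(q) = (4/q)*q = 4)
c(E) = -4 (c(E) = -3 - 1 = -4)
w(Q, m) = (-28 + m)*(Q + m) (w(Q, m) = (Q + m)*(-28 + m) = (-28 + m)*(Q + m))
(w((4 + 6)*5, -20) - c(R(h(2, 5))))*(-28) = (((-20)**2 - 28*(4 + 6)*5 - 28*(-20) + ((4 + 6)*5)*(-20)) - 1*(-4))*(-28) = ((400 - 280*5 + 560 + (10*5)*(-20)) + 4)*(-28) = ((400 - 28*50 + 560 + 50*(-20)) + 4)*(-28) = ((400 - 1400 + 560 - 1000) + 4)*(-28) = (-1440 + 4)*(-28) = -1436*(-28) = 40208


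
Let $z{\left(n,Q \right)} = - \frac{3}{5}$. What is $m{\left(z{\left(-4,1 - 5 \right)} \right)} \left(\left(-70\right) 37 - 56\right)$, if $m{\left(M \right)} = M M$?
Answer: $- \frac{23814}{25} \approx -952.56$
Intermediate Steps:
$z{\left(n,Q \right)} = - \frac{3}{5}$ ($z{\left(n,Q \right)} = \left(-3\right) \frac{1}{5} = - \frac{3}{5}$)
$m{\left(M \right)} = M^{2}$
$m{\left(z{\left(-4,1 - 5 \right)} \right)} \left(\left(-70\right) 37 - 56\right) = \left(- \frac{3}{5}\right)^{2} \left(\left(-70\right) 37 - 56\right) = \frac{9 \left(-2590 - 56\right)}{25} = \frac{9}{25} \left(-2646\right) = - \frac{23814}{25}$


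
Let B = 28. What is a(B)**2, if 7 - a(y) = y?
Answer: 441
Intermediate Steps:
a(y) = 7 - y
a(B)**2 = (7 - 1*28)**2 = (7 - 28)**2 = (-21)**2 = 441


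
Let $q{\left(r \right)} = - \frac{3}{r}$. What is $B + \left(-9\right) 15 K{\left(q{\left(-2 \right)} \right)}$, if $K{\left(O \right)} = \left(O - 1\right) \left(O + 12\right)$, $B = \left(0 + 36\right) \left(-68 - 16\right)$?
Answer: $- \frac{15741}{4} \approx -3935.3$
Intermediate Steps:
$B = -3024$ ($B = 36 \left(-68 - 16\right) = 36 \left(-84\right) = -3024$)
$K{\left(O \right)} = \left(-1 + O\right) \left(12 + O\right)$
$B + \left(-9\right) 15 K{\left(q{\left(-2 \right)} \right)} = -3024 + \left(-9\right) 15 \left(-12 + \left(- \frac{3}{-2}\right)^{2} + 11 \left(- \frac{3}{-2}\right)\right) = -3024 - 135 \left(-12 + \left(\left(-3\right) \left(- \frac{1}{2}\right)\right)^{2} + 11 \left(\left(-3\right) \left(- \frac{1}{2}\right)\right)\right) = -3024 - 135 \left(-12 + \left(\frac{3}{2}\right)^{2} + 11 \cdot \frac{3}{2}\right) = -3024 - 135 \left(-12 + \frac{9}{4} + \frac{33}{2}\right) = -3024 - \frac{3645}{4} = - \frac{15741}{4}$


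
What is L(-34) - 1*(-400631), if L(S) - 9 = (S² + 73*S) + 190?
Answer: 399504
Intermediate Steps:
L(S) = 199 + S² + 73*S (L(S) = 9 + ((S² + 73*S) + 190) = 9 + (190 + S² + 73*S) = 199 + S² + 73*S)
L(-34) - 1*(-400631) = (199 + (-34)² + 73*(-34)) - 1*(-400631) = (199 + 1156 - 2482) + 400631 = -1127 + 400631 = 399504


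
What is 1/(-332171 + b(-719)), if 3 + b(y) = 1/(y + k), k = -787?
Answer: -1506/500254045 ≈ -3.0105e-6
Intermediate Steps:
b(y) = -3 + 1/(-787 + y) (b(y) = -3 + 1/(y - 787) = -3 + 1/(-787 + y))
1/(-332171 + b(-719)) = 1/(-332171 + (2362 - 3*(-719))/(-787 - 719)) = 1/(-332171 + (2362 + 2157)/(-1506)) = 1/(-332171 - 1/1506*4519) = 1/(-332171 - 4519/1506) = 1/(-500254045/1506) = -1506/500254045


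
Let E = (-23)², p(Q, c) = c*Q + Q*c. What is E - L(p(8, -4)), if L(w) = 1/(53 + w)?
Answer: 5820/11 ≈ 529.09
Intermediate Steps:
p(Q, c) = 2*Q*c (p(Q, c) = Q*c + Q*c = 2*Q*c)
E = 529
E - L(p(8, -4)) = 529 - 1/(53 + 2*8*(-4)) = 529 - 1/(53 - 64) = 529 - 1/(-11) = 529 - 1*(-1/11) = 529 + 1/11 = 5820/11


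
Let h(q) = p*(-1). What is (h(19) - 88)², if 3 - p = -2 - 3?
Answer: 9216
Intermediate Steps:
p = 8 (p = 3 - (-2 - 3) = 3 - 1*(-5) = 3 + 5 = 8)
h(q) = -8 (h(q) = 8*(-1) = -8)
(h(19) - 88)² = (-8 - 88)² = (-96)² = 9216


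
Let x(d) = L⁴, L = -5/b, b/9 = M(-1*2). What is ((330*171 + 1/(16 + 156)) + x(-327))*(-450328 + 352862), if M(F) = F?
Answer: -12413428988206147/2256984 ≈ -5.5000e+9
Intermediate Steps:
b = -18 (b = 9*(-1*2) = 9*(-2) = -18)
L = 5/18 (L = -5/(-18) = -5*(-1/18) = 5/18 ≈ 0.27778)
x(d) = 625/104976 (x(d) = (5/18)⁴ = 625/104976)
((330*171 + 1/(16 + 156)) + x(-327))*(-450328 + 352862) = ((330*171 + 1/(16 + 156)) + 625/104976)*(-450328 + 352862) = ((56430 + 1/172) + 625/104976)*(-97466) = (9705961/172 + 625/104976)*(-97466) = (254723267359/4513968)*(-97466) = -12413428988206147/2256984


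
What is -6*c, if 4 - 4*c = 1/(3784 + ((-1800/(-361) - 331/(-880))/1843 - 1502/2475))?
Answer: -598042543825554/99680344001959 ≈ -5.9996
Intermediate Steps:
c = 99673757304259/99680344001959 (c = 1 - 1/(4*(3784 + ((-1800/(-361) - 331/(-880))/1843 - 1502/2475))) = 1 - 1/(4*(3784 + ((-1800*(-1/361) - 331*(-1/880))*(1/1843) - 1502*1/2475))) = 1 - 1/(4*(3784 + ((1800/361 + 331/880)*(1/1843) - 1502/2475))) = 1 - 1/(4*(3784 + ((1703491/317680)*(1/1843) - 1502/2475))) = 1 - 1/(4*(3784 + (1703491/585484240 - 1502/2475))) = 1 - 1/(4*(3784 - 15912385241/26346790800)) = 1 - 1/(4*99680344001959/26346790800) = 1 - 1/4*26346790800/99680344001959 = 1 - 6586697700/99680344001959 = 99673757304259/99680344001959 ≈ 0.99993)
-6*c = -6*99673757304259/99680344001959 = -598042543825554/99680344001959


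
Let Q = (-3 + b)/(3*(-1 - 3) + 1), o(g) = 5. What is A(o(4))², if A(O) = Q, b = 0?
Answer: 9/121 ≈ 0.074380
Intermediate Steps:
Q = 3/11 (Q = (-3 + 0)/(3*(-1 - 3) + 1) = -3/(3*(-4) + 1) = -3/(-12 + 1) = -3/(-11) = -3*(-1/11) = 3/11 ≈ 0.27273)
A(O) = 3/11
A(o(4))² = (3/11)² = 9/121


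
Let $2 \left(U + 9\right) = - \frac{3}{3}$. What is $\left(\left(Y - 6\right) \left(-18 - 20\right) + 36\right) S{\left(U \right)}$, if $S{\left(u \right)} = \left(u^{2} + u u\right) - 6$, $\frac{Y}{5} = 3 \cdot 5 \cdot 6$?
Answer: $-2937882$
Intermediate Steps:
$U = - \frac{19}{2}$ ($U = -9 + \frac{\left(-3\right) \frac{1}{3}}{2} = -9 + \frac{1}{2} \left(-1\right) = -9 - \frac{1}{2} = - \frac{19}{2} \approx -9.5$)
$Y = 450$ ($Y = 5 \cdot 3 \cdot 5 \cdot 6 = 5 \cdot 15 \cdot 6 = 5 \cdot 90 = 450$)
$S{\left(u \right)} = -6 + 2 u^{2}$ ($S{\left(u \right)} = \left(u^{2} + u^{2}\right) - 6 = 2 u^{2} - 6 = -6 + 2 u^{2}$)
$\left(\left(Y - 6\right) \left(-18 - 20\right) + 36\right) S{\left(U \right)} = \left(\left(450 - 6\right) \left(-18 - 20\right) + 36\right) \left(-6 + 2 \left(- \frac{19}{2}\right)^{2}\right) = \left(444 \left(-38\right) + 36\right) \left(-6 + 2 \cdot \frac{361}{4}\right) = \left(-16872 + 36\right) \left(-6 + \frac{361}{2}\right) = \left(-16836\right) \frac{349}{2} = -2937882$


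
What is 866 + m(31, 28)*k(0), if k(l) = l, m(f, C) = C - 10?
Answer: 866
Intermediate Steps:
m(f, C) = -10 + C
866 + m(31, 28)*k(0) = 866 + (-10 + 28)*0 = 866 + 18*0 = 866 + 0 = 866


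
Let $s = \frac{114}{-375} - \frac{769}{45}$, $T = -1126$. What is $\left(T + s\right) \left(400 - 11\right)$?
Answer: $- \frac{500377313}{1125} \approx -4.4478 \cdot 10^{5}$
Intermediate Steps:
$s = - \frac{19567}{1125}$ ($s = 114 \left(- \frac{1}{375}\right) - \frac{769}{45} = - \frac{38}{125} - \frac{769}{45} = - \frac{19567}{1125} \approx -17.393$)
$\left(T + s\right) \left(400 - 11\right) = \left(-1126 - \frac{19567}{1125}\right) \left(400 - 11\right) = \left(- \frac{1286317}{1125}\right) 389 = - \frac{500377313}{1125}$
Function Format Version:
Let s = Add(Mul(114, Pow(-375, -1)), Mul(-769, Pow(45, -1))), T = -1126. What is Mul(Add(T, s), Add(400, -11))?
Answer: Rational(-500377313, 1125) ≈ -4.4478e+5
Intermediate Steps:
s = Rational(-19567, 1125) (s = Add(Mul(114, Rational(-1, 375)), Mul(-769, Rational(1, 45))) = Add(Rational(-38, 125), Rational(-769, 45)) = Rational(-19567, 1125) ≈ -17.393)
Mul(Add(T, s), Add(400, -11)) = Mul(Add(-1126, Rational(-19567, 1125)), Add(400, -11)) = Mul(Rational(-1286317, 1125), 389) = Rational(-500377313, 1125)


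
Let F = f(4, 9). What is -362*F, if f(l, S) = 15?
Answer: -5430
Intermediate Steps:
F = 15
-362*F = -362*15 = -5430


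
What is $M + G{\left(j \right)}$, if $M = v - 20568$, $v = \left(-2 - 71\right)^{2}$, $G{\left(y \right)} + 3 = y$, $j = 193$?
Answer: $-15049$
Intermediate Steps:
$G{\left(y \right)} = -3 + y$
$v = 5329$ ($v = \left(-73\right)^{2} = 5329$)
$M = -15239$ ($M = 5329 - 20568 = -15239$)
$M + G{\left(j \right)} = -15239 + \left(-3 + 193\right) = -15239 + 190 = -15049$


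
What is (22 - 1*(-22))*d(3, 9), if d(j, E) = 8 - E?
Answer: -44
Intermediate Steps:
(22 - 1*(-22))*d(3, 9) = (22 - 1*(-22))*(8 - 1*9) = (22 + 22)*(8 - 9) = 44*(-1) = -44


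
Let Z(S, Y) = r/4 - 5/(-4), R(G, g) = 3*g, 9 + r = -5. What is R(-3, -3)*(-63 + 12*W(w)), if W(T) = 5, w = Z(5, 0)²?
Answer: 27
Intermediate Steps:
r = -14 (r = -9 - 5 = -14)
Z(S, Y) = -9/4 (Z(S, Y) = -14/4 - 5/(-4) = -14*¼ - 5*(-¼) = -7/2 + 5/4 = -9/4)
w = 81/16 (w = (-9/4)² = 81/16 ≈ 5.0625)
R(-3, -3)*(-63 + 12*W(w)) = (3*(-3))*(-63 + 12*5) = -9*(-63 + 60) = -9*(-3) = 27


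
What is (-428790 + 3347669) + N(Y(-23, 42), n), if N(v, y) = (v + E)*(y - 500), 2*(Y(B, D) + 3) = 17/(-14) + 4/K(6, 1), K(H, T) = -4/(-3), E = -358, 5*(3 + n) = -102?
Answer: 435030271/140 ≈ 3.1074e+6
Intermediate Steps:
n = -117/5 (n = -3 + (⅕)*(-102) = -3 - 102/5 = -117/5 ≈ -23.400)
K(H, T) = 4/3 (K(H, T) = -4*(-⅓) = 4/3)
Y(B, D) = -59/28 (Y(B, D) = -3 + (17/(-14) + 4/(4/3))/2 = -3 + (17*(-1/14) + 4*(¾))/2 = -3 + (-17/14 + 3)/2 = -3 + (½)*(25/14) = -3 + 25/28 = -59/28)
N(v, y) = (-500 + y)*(-358 + v) (N(v, y) = (v - 358)*(y - 500) = (-358 + v)*(-500 + y) = (-500 + y)*(-358 + v))
(-428790 + 3347669) + N(Y(-23, 42), n) = (-428790 + 3347669) + (179000 - 500*(-59/28) - 358*(-117/5) - 59/28*(-117/5)) = 2918879 + (179000 + 7375/7 + 41886/5 + 6903/140) = 2918879 + 26387211/140 = 435030271/140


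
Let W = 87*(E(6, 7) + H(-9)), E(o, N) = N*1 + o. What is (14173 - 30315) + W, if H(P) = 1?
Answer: -14924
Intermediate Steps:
E(o, N) = N + o
W = 1218 (W = 87*((7 + 6) + 1) = 87*(13 + 1) = 87*14 = 1218)
(14173 - 30315) + W = (14173 - 30315) + 1218 = -16142 + 1218 = -14924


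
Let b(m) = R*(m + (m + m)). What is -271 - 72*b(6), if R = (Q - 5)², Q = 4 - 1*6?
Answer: -63775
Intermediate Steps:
Q = -2 (Q = 4 - 6 = -2)
R = 49 (R = (-2 - 5)² = (-7)² = 49)
b(m) = 147*m (b(m) = 49*(m + (m + m)) = 49*(m + 2*m) = 49*(3*m) = 147*m)
-271 - 72*b(6) = -271 - 10584*6 = -271 - 72*882 = -271 - 63504 = -63775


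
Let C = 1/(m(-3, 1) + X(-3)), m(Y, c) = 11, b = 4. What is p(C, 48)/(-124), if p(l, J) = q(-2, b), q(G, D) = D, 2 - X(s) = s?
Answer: -1/31 ≈ -0.032258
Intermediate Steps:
X(s) = 2 - s
C = 1/16 (C = 1/(11 + (2 - 1*(-3))) = 1/(11 + (2 + 3)) = 1/(11 + 5) = 1/16 ≈ 0.062500)
p(l, J) = 4
p(C, 48)/(-124) = 4/(-124) = 4*(-1/124) = -1/31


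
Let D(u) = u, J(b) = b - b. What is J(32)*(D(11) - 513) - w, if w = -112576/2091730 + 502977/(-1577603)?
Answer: 614846157769/1649959761595 ≈ 0.37264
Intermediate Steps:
J(b) = 0
w = -614846157769/1649959761595 (w = -112576*1/2091730 + 502977*(-1/1577603) = -56288/1045865 - 502977/1577603 = -614846157769/1649959761595 ≈ -0.37264)
J(32)*(D(11) - 513) - w = 0*(11 - 513) - 1*(-614846157769/1649959761595) = 0*(-502) + 614846157769/1649959761595 = 0 + 614846157769/1649959761595 = 614846157769/1649959761595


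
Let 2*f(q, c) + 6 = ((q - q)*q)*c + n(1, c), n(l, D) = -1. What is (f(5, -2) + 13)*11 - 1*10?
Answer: 189/2 ≈ 94.500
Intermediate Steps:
f(q, c) = -7/2 (f(q, c) = -3 + (((q - q)*q)*c - 1)/2 = -3 + ((0*q)*c - 1)/2 = -3 + (0*c - 1)/2 = -3 + (0 - 1)/2 = -3 + (1/2)*(-1) = -3 - 1/2 = -7/2)
(f(5, -2) + 13)*11 - 1*10 = (-7/2 + 13)*11 - 1*10 = (19/2)*11 - 10 = 209/2 - 10 = 189/2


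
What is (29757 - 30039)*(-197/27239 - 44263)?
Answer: 340001775228/27239 ≈ 1.2482e+7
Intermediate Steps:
(29757 - 30039)*(-197/27239 - 44263) = -282*(-197*1/27239 - 44263) = -282*(-197/27239 - 44263) = -282*(-1205680054/27239) = 340001775228/27239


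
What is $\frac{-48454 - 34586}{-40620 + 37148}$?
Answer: $\frac{5190}{217} \approx 23.917$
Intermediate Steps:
$\frac{-48454 - 34586}{-40620 + 37148} = - \frac{83040}{-3472} = \left(-83040\right) \left(- \frac{1}{3472}\right) = \frac{5190}{217}$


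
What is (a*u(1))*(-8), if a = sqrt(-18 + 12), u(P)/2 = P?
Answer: -16*I*sqrt(6) ≈ -39.192*I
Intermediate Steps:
u(P) = 2*P
a = I*sqrt(6) (a = sqrt(-6) = I*sqrt(6) ≈ 2.4495*I)
(a*u(1))*(-8) = ((I*sqrt(6))*(2*1))*(-8) = ((I*sqrt(6))*2)*(-8) = (2*I*sqrt(6))*(-8) = -16*I*sqrt(6)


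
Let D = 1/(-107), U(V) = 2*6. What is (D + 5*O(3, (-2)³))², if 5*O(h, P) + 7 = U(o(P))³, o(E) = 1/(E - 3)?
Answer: 33909749316/11449 ≈ 2.9618e+6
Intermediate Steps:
o(E) = 1/(-3 + E)
U(V) = 12
O(h, P) = 1721/5 (O(h, P) = -7/5 + (⅕)*12³ = -7/5 + (⅕)*1728 = -7/5 + 1728/5 = 1721/5)
D = -1/107 ≈ -0.0093458
(D + 5*O(3, (-2)³))² = (-1/107 + 5*(1721/5))² = (-1/107 + 1721)² = (184146/107)² = 33909749316/11449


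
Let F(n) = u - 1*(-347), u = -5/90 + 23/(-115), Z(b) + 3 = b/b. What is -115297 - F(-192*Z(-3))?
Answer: -10407937/90 ≈ -1.1564e+5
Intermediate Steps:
Z(b) = -2 (Z(b) = -3 + b/b = -3 + 1 = -2)
u = -23/90 (u = -5*1/90 + 23*(-1/115) = -1/18 - ⅕ = -23/90 ≈ -0.25556)
F(n) = 31207/90 (F(n) = -23/90 - 1*(-347) = -23/90 + 347 = 31207/90)
-115297 - F(-192*Z(-3)) = -115297 - 1*31207/90 = -115297 - 31207/90 = -10407937/90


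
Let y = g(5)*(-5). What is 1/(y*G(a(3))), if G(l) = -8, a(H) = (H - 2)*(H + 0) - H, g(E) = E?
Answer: 1/200 ≈ 0.0050000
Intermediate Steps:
a(H) = -H + H*(-2 + H) (a(H) = (-2 + H)*H - H = H*(-2 + H) - H = -H + H*(-2 + H))
y = -25 (y = 5*(-5) = -25)
1/(y*G(a(3))) = 1/(-25*(-8)) = 1/200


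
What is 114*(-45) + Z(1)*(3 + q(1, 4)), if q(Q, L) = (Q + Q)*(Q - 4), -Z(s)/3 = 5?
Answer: -5085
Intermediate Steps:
Z(s) = -15 (Z(s) = -3*5 = -15)
q(Q, L) = 2*Q*(-4 + Q) (q(Q, L) = (2*Q)*(-4 + Q) = 2*Q*(-4 + Q))
114*(-45) + Z(1)*(3 + q(1, 4)) = 114*(-45) - 15*(3 + 2*1*(-4 + 1)) = -5130 - 15*(3 + 2*1*(-3)) = -5130 - 15*(3 - 6) = -5130 - 15*(-3) = -5130 + 45 = -5085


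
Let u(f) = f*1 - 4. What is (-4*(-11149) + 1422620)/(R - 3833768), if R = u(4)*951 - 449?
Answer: -1467216/3834217 ≈ -0.38266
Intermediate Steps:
u(f) = -4 + f (u(f) = f - 4 = -4 + f)
R = -449 (R = (-4 + 4)*951 - 449 = 0*951 - 449 = 0 - 449 = -449)
(-4*(-11149) + 1422620)/(R - 3833768) = (-4*(-11149) + 1422620)/(-449 - 3833768) = (44596 + 1422620)/(-3834217) = 1467216*(-1/3834217) = -1467216/3834217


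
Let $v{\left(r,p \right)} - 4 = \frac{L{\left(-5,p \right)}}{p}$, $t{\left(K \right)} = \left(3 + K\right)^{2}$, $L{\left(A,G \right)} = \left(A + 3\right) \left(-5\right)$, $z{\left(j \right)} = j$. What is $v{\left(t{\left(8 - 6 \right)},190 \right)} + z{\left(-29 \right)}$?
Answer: $- \frac{474}{19} \approx -24.947$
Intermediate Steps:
$L{\left(A,G \right)} = -15 - 5 A$ ($L{\left(A,G \right)} = \left(3 + A\right) \left(-5\right) = -15 - 5 A$)
$v{\left(r,p \right)} = 4 + \frac{10}{p}$ ($v{\left(r,p \right)} = 4 + \frac{-15 - -25}{p} = 4 + \frac{-15 + 25}{p} = 4 + \frac{10}{p}$)
$v{\left(t{\left(8 - 6 \right)},190 \right)} + z{\left(-29 \right)} = \left(4 + \frac{10}{190}\right) - 29 = \left(4 + 10 \cdot \frac{1}{190}\right) - 29 = \left(4 + \frac{1}{19}\right) - 29 = \frac{77}{19} - 29 = - \frac{474}{19}$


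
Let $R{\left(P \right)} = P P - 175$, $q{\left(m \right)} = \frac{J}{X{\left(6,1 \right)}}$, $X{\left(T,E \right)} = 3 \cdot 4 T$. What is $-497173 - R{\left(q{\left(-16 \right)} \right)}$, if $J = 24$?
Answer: $- \frac{4472983}{9} \approx -4.97 \cdot 10^{5}$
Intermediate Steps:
$X{\left(T,E \right)} = 12 T$
$q{\left(m \right)} = \frac{1}{3}$ ($q{\left(m \right)} = \frac{24}{12 \cdot 6} = \frac{24}{72} = 24 \cdot \frac{1}{72} = \frac{1}{3}$)
$R{\left(P \right)} = -175 + P^{2}$ ($R{\left(P \right)} = P^{2} - 175 = -175 + P^{2}$)
$-497173 - R{\left(q{\left(-16 \right)} \right)} = -497173 - \left(-175 + \left(\frac{1}{3}\right)^{2}\right) = -497173 - \left(-175 + \frac{1}{9}\right) = -497173 - - \frac{1574}{9} = -497173 + \frac{1574}{9} = - \frac{4472983}{9}$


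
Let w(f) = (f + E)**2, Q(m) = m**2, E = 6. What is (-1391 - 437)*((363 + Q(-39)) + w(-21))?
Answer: -3855252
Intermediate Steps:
w(f) = (6 + f)**2 (w(f) = (f + 6)**2 = (6 + f)**2)
(-1391 - 437)*((363 + Q(-39)) + w(-21)) = (-1391 - 437)*((363 + (-39)**2) + (6 - 21)**2) = -1828*((363 + 1521) + (-15)**2) = -1828*(1884 + 225) = -1828*2109 = -3855252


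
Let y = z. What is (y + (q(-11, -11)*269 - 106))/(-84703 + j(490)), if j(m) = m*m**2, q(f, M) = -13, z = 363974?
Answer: 360371/117564297 ≈ 0.0030653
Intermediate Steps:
y = 363974
j(m) = m**3
(y + (q(-11, -11)*269 - 106))/(-84703 + j(490)) = (363974 + (-13*269 - 106))/(-84703 + 490**3) = (363974 + (-3497 - 106))/(-84703 + 117649000) = (363974 - 3603)/117564297 = 360371*(1/117564297) = 360371/117564297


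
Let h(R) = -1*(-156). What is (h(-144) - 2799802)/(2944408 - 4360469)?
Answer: 2799646/1416061 ≈ 1.9771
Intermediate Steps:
h(R) = 156
(h(-144) - 2799802)/(2944408 - 4360469) = (156 - 2799802)/(2944408 - 4360469) = -2799646/(-1416061) = -2799646*(-1/1416061) = 2799646/1416061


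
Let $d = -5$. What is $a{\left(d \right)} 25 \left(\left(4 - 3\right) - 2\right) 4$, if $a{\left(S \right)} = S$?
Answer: $500$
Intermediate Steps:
$a{\left(d \right)} 25 \left(\left(4 - 3\right) - 2\right) 4 = \left(-5\right) 25 \left(\left(4 - 3\right) - 2\right) 4 = - 125 \left(\left(4 - 3\right) - 2\right) 4 = - 125 \left(1 - 2\right) 4 = - 125 \left(\left(-1\right) 4\right) = \left(-125\right) \left(-4\right) = 500$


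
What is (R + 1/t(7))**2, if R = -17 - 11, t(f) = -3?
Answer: 7225/9 ≈ 802.78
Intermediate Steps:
R = -28
(R + 1/t(7))**2 = (-28 + 1/(-3))**2 = (-28 - 1/3)**2 = (-85/3)**2 = 7225/9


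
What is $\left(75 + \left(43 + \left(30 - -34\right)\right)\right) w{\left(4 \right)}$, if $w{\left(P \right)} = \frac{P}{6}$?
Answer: $\frac{364}{3} \approx 121.33$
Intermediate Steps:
$w{\left(P \right)} = \frac{P}{6}$ ($w{\left(P \right)} = P \frac{1}{6} = \frac{P}{6}$)
$\left(75 + \left(43 + \left(30 - -34\right)\right)\right) w{\left(4 \right)} = \left(75 + \left(43 + \left(30 - -34\right)\right)\right) \frac{1}{6} \cdot 4 = \left(75 + \left(43 + \left(30 + 34\right)\right)\right) \frac{2}{3} = \left(75 + \left(43 + 64\right)\right) \frac{2}{3} = \left(75 + 107\right) \frac{2}{3} = 182 \cdot \frac{2}{3} = \frac{364}{3}$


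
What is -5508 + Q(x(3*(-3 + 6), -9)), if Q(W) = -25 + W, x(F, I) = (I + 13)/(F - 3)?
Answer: -16597/3 ≈ -5532.3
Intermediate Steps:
x(F, I) = (13 + I)/(-3 + F)
-5508 + Q(x(3*(-3 + 6), -9)) = -5508 + (-25 + (13 - 9)/(-3 + 3*(-3 + 6))) = -5508 + (-25 + 4/(-3 + 3*3)) = -5508 + (-25 + 4/(-3 + 9)) = -5508 + (-25 + 4/6) = -5508 + (-25 + (⅙)*4) = -5508 + (-25 + ⅔) = -5508 - 73/3 = -16597/3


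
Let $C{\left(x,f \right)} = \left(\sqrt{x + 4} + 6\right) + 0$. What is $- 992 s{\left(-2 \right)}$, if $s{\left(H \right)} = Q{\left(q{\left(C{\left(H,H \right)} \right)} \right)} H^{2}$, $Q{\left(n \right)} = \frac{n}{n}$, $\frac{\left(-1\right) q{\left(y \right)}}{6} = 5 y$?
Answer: $-3968$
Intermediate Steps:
$C{\left(x,f \right)} = 6 + \sqrt{4 + x}$ ($C{\left(x,f \right)} = \left(\sqrt{4 + x} + 6\right) + 0 = \left(6 + \sqrt{4 + x}\right) + 0 = 6 + \sqrt{4 + x}$)
$q{\left(y \right)} = - 30 y$ ($q{\left(y \right)} = - 6 \cdot 5 y = - 30 y$)
$Q{\left(n \right)} = 1$
$s{\left(H \right)} = H^{2}$ ($s{\left(H \right)} = 1 H^{2} = H^{2}$)
$- 992 s{\left(-2 \right)} = - 992 \left(-2\right)^{2} = \left(-992\right) 4 = -3968$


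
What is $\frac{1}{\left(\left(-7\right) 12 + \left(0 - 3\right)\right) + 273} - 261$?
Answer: $- \frac{48545}{186} \approx -260.99$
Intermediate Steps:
$\frac{1}{\left(\left(-7\right) 12 + \left(0 - 3\right)\right) + 273} - 261 = \frac{1}{\left(-84 - 3\right) + 273} - 261 = \frac{1}{-87 + 273} - 261 = \frac{1}{186} - 261 = - \frac{48545}{186}$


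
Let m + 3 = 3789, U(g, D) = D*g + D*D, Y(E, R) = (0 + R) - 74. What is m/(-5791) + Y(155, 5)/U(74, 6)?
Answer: -738953/926560 ≈ -0.79752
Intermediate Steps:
Y(E, R) = -74 + R (Y(E, R) = R - 74 = -74 + R)
U(g, D) = D² + D*g (U(g, D) = D*g + D² = D² + D*g)
m = 3786 (m = -3 + 3789 = 3786)
m/(-5791) + Y(155, 5)/U(74, 6) = 3786/(-5791) + (-74 + 5)/((6*(6 + 74))) = 3786*(-1/5791) - 69/(6*80) = -3786/5791 - 69/480 = -3786/5791 - 69*1/480 = -3786/5791 - 23/160 = -738953/926560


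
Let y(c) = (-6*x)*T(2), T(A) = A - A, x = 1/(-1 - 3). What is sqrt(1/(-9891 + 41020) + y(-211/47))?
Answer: sqrt(31129)/31129 ≈ 0.0056678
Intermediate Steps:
x = -1/4 (x = 1/(-4) = 1*(-1/4) = -1/4 ≈ -0.25000)
T(A) = 0
y(c) = 0 (y(c) = -6*(-1/4)*0 = (3/2)*0 = 0)
sqrt(1/(-9891 + 41020) + y(-211/47)) = sqrt(1/(-9891 + 41020) + 0) = sqrt(1/31129 + 0) = sqrt(1/31129) = sqrt(31129)/31129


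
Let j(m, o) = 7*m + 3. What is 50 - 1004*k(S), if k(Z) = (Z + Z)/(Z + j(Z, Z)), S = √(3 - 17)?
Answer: -179646/905 - 6024*I*√14/905 ≈ -198.5 - 24.906*I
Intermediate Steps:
S = I*√14 (S = √(-14) = I*√14 ≈ 3.7417*I)
j(m, o) = 3 + 7*m
k(Z) = 2*Z/(3 + 8*Z) (k(Z) = (Z + Z)/(Z + (3 + 7*Z)) = (2*Z)/(3 + 8*Z) = 2*Z/(3 + 8*Z))
50 - 1004*k(S) = 50 - 2008*I*√14/(3 + 8*(I*√14)) = 50 - 2008*I*√14/(3 + 8*I*√14)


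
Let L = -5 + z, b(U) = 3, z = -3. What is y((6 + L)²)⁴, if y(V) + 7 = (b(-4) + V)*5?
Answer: 614656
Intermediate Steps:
L = -8 (L = -5 - 3 = -8)
y(V) = 8 + 5*V (y(V) = -7 + (3 + V)*5 = -7 + (15 + 5*V) = 8 + 5*V)
y((6 + L)²)⁴ = (8 + 5*(6 - 8)²)⁴ = (8 + 5*(-2)²)⁴ = (8 + 5*4)⁴ = (8 + 20)⁴ = 28⁴ = 614656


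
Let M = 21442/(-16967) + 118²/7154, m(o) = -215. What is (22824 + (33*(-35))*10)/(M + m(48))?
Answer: -684229871766/13007129965 ≈ -52.604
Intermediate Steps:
M = 41426220/60690959 (M = 21442*(-1/16967) + 13924*(1/7154) = -21442/16967 + 6962/3577 = 41426220/60690959 ≈ 0.68258)
(22824 + (33*(-35))*10)/(M + m(48)) = (22824 + (33*(-35))*10)/(41426220/60690959 - 215) = (22824 - 1155*10)/(-13007129965/60690959) = (22824 - 11550)*(-60690959/13007129965) = 11274*(-60690959/13007129965) = -684229871766/13007129965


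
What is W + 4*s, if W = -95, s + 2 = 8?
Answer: -71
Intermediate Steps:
s = 6 (s = -2 + 8 = 6)
W + 4*s = -95 + 4*6 = -95 + 24 = -71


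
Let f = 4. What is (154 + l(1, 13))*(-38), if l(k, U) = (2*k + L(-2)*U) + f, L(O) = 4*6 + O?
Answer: -16948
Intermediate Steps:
L(O) = 24 + O
l(k, U) = 4 + 2*k + 22*U (l(k, U) = (2*k + (24 - 2)*U) + 4 = (2*k + 22*U) + 4 = 4 + 2*k + 22*U)
(154 + l(1, 13))*(-38) = (154 + (4 + 2*1 + 22*13))*(-38) = (154 + (4 + 2 + 286))*(-38) = (154 + 292)*(-38) = 446*(-38) = -16948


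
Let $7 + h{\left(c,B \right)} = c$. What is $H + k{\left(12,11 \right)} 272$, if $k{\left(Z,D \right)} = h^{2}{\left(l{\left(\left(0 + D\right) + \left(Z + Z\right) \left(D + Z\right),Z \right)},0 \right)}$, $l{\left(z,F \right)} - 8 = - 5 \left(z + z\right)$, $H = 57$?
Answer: $8618494409$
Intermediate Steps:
$l{\left(z,F \right)} = 8 - 10 z$ ($l{\left(z,F \right)} = 8 - 5 \left(z + z\right) = 8 - 5 \cdot 2 z = 8 - 10 z$)
$h{\left(c,B \right)} = -7 + c$
$k{\left(Z,D \right)} = \left(1 - 10 D - 20 Z \left(D + Z\right)\right)^{2}$ ($k{\left(Z,D \right)} = \left(-7 - \left(-8 + 10 \left(\left(0 + D\right) + \left(Z + Z\right) \left(D + Z\right)\right)\right)\right)^{2} = \left(-7 - \left(-8 + 10 \left(D + 2 Z \left(D + Z\right)\right)\right)\right)^{2} = \left(-7 - \left(-8 + 10 D + 20 Z \left(D + Z\right)\right)\right)^{2} = \left(1 - 10 D - 20 Z \left(D + Z\right)\right)^{2}$)
$H + k{\left(12,11 \right)} 272 = 57 + \left(-1 + 10 \cdot 11 + 20 \cdot 12^{2} + 20 \cdot 11 \cdot 12\right)^{2} \cdot 272 = 57 + \left(-1 + 110 + 20 \cdot 144 + 2640\right)^{2} \cdot 272 = 57 + \left(-1 + 110 + 2880 + 2640\right)^{2} \cdot 272 = 57 + 5629^{2} \cdot 272 = 57 + 31685641 \cdot 272 = 57 + 8618494352 = 8618494409$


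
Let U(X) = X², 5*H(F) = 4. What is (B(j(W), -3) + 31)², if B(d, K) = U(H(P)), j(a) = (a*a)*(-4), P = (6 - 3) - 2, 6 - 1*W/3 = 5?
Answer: 625681/625 ≈ 1001.1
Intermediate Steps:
W = 3 (W = 18 - 3*5 = 18 - 15 = 3)
P = 1 (P = 3 - 2 = 1)
j(a) = -4*a² (j(a) = a²*(-4) = -4*a²)
H(F) = ⅘ (H(F) = (⅕)*4 = ⅘)
B(d, K) = 16/25 (B(d, K) = (⅘)² = 16/25)
(B(j(W), -3) + 31)² = (16/25 + 31)² = (791/25)² = 625681/625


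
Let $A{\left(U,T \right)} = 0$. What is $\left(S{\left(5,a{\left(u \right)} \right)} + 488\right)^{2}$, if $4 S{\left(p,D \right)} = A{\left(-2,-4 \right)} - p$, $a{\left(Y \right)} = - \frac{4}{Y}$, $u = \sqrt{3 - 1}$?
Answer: $\frac{3790809}{16} \approx 2.3693 \cdot 10^{5}$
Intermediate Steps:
$u = \sqrt{2} \approx 1.4142$
$S{\left(p,D \right)} = - \frac{p}{4}$ ($S{\left(p,D \right)} = \frac{0 - p}{4} = \frac{\left(-1\right) p}{4} = - \frac{p}{4}$)
$\left(S{\left(5,a{\left(u \right)} \right)} + 488\right)^{2} = \left(\left(- \frac{1}{4}\right) 5 + 488\right)^{2} = \left(- \frac{5}{4} + 488\right)^{2} = \left(\frac{1947}{4}\right)^{2} = \frac{3790809}{16}$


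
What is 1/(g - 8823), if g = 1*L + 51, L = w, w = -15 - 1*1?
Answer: -1/8788 ≈ -0.00011379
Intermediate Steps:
w = -16 (w = -15 - 1 = -16)
L = -16
g = 35 (g = 1*(-16) + 51 = -16 + 51 = 35)
1/(g - 8823) = 1/(35 - 8823) = 1/(-8788) = -1/8788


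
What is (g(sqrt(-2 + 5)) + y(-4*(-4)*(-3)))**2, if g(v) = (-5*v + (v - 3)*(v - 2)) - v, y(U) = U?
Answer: 1884 + 858*sqrt(3) ≈ 3370.1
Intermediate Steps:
g(v) = -6*v + (-3 + v)*(-2 + v) (g(v) = (-5*v + (-3 + v)*(-2 + v)) - v = -6*v + (-3 + v)*(-2 + v))
(g(sqrt(-2 + 5)) + y(-4*(-4)*(-3)))**2 = ((6 + (sqrt(-2 + 5))**2 - 11*sqrt(-2 + 5)) - 4*(-4)*(-3))**2 = ((6 + (sqrt(3))**2 - 11*sqrt(3)) + 16*(-3))**2 = ((6 + 3 - 11*sqrt(3)) - 48)**2 = ((9 - 11*sqrt(3)) - 48)**2 = (-39 - 11*sqrt(3))**2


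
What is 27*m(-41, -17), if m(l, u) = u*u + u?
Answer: 7344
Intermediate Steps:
m(l, u) = u + u**2 (m(l, u) = u**2 + u = u + u**2)
27*m(-41, -17) = 27*(-17*(1 - 17)) = 27*(-17*(-16)) = 27*272 = 7344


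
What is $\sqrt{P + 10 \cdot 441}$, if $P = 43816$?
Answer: $\sqrt{48226} \approx 219.6$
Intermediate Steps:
$\sqrt{P + 10 \cdot 441} = \sqrt{43816 + 10 \cdot 441} = \sqrt{43816 + 4410} = \sqrt{48226}$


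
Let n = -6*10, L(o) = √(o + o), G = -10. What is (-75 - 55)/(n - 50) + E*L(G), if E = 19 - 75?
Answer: 13/11 - 112*I*√5 ≈ 1.1818 - 250.44*I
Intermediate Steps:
E = -56
L(o) = √2*√o (L(o) = √(2*o) = √2*√o)
n = -60
(-75 - 55)/(n - 50) + E*L(G) = (-75 - 55)/(-60 - 50) - 56*√2*√(-10) = -130/(-110) - 56*√2*I*√10 = -130*(-1/110) - 112*I*√5 = 13/11 - 112*I*√5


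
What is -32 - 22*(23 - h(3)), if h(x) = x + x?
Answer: -406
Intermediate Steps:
h(x) = 2*x
-32 - 22*(23 - h(3)) = -32 - 22*(23 - 2*3) = -32 - 22*(23 - 1*6) = -32 - 22*(23 - 6) = -32 - 22*17 = -32 - 374 = -406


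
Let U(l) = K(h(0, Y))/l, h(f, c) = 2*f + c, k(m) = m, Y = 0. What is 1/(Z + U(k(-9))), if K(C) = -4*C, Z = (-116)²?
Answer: 1/13456 ≈ 7.4316e-5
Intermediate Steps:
h(f, c) = c + 2*f
Z = 13456
U(l) = 0 (U(l) = (-4*(0 + 2*0))/l = (-4*(0 + 0))/l = (-4*0)/l = 0/l = 0)
1/(Z + U(k(-9))) = 1/(13456 + 0) = 1/13456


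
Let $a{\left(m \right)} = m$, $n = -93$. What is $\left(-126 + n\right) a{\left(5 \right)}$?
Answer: $-1095$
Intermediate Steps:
$\left(-126 + n\right) a{\left(5 \right)} = \left(-126 - 93\right) 5 = \left(-219\right) 5 = -1095$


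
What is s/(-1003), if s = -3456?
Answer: 3456/1003 ≈ 3.4457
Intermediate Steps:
s/(-1003) = -3456/(-1003) = -3456*(-1/1003) = 3456/1003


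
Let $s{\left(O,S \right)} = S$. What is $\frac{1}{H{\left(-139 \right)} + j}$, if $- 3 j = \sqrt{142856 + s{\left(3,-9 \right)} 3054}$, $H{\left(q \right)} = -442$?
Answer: $- \frac{1989}{821453} + \frac{3 \sqrt{115370}}{1642906} \approx -0.0018011$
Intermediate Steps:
$j = - \frac{\sqrt{115370}}{3}$ ($j = - \frac{\sqrt{142856 - 27486}}{3} = - \frac{\sqrt{115370}}{3} \approx -113.22$)
$\frac{1}{H{\left(-139 \right)} + j} = \frac{1}{-442 - \frac{\sqrt{115370}}{3}}$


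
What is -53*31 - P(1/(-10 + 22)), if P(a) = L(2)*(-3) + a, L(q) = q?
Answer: -19645/12 ≈ -1637.1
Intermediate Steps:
P(a) = -6 + a (P(a) = 2*(-3) + a = -6 + a)
-53*31 - P(1/(-10 + 22)) = -53*31 - (-6 + 1/(-10 + 22)) = -1643 - (-6 + 1/12) = -1643 - 1*(-71/12) = -1643 + 71/12 = -19645/12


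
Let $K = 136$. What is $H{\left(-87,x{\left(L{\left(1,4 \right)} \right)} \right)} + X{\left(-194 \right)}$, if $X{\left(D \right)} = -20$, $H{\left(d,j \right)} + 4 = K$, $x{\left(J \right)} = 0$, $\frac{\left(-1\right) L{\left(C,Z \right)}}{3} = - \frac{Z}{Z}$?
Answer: $112$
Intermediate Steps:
$L{\left(C,Z \right)} = 3$ ($L{\left(C,Z \right)} = - 3 \left(- \frac{Z}{Z}\right) = - 3 \left(\left(-1\right) 1\right) = \left(-3\right) \left(-1\right) = 3$)
$H{\left(d,j \right)} = 132$ ($H{\left(d,j \right)} = -4 + 136 = 132$)
$H{\left(-87,x{\left(L{\left(1,4 \right)} \right)} \right)} + X{\left(-194 \right)} = 132 - 20 = 112$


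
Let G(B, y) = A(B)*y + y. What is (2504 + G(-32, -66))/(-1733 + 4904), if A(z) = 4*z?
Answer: 10886/3171 ≈ 3.4330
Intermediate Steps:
G(B, y) = y + 4*B*y (G(B, y) = (4*B)*y + y = 4*B*y + y = y + 4*B*y)
(2504 + G(-32, -66))/(-1733 + 4904) = (2504 - 66*(1 + 4*(-32)))/(-1733 + 4904) = (2504 - 66*(1 - 128))/3171 = (2504 - 66*(-127))*(1/3171) = (2504 + 8382)*(1/3171) = 10886*(1/3171) = 10886/3171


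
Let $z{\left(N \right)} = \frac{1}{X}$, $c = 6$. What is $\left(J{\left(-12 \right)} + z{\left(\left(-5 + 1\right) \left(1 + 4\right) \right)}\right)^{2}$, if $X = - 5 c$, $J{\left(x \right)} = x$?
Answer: $\frac{130321}{900} \approx 144.8$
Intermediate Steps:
$X = -30$ ($X = \left(-5\right) 6 = -30$)
$z{\left(N \right)} = - \frac{1}{30}$ ($z{\left(N \right)} = \frac{1}{-30} = - \frac{1}{30}$)
$\left(J{\left(-12 \right)} + z{\left(\left(-5 + 1\right) \left(1 + 4\right) \right)}\right)^{2} = \left(-12 - \frac{1}{30}\right)^{2} = \left(- \frac{361}{30}\right)^{2} = \frac{130321}{900}$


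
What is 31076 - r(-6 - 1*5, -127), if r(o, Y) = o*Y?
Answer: 29679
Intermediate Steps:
r(o, Y) = Y*o
31076 - r(-6 - 1*5, -127) = 31076 - (-127)*(-6 - 1*5) = 31076 - (-127)*(-6 - 5) = 31076 - (-127)*(-11) = 31076 - 1*1397 = 31076 - 1397 = 29679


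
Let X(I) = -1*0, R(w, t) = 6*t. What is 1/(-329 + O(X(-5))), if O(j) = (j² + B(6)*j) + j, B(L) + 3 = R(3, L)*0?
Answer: -1/329 ≈ -0.0030395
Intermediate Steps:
B(L) = -3 (B(L) = -3 + (6*L)*0 = -3 + 0 = -3)
X(I) = 0
O(j) = j² - 2*j (O(j) = (j² - 3*j) + j = j² - 2*j)
1/(-329 + O(X(-5))) = 1/(-329 + 0*(-2 + 0)) = 1/(-329 + 0*(-2)) = 1/(-329 + 0) = 1/(-329) = -1/329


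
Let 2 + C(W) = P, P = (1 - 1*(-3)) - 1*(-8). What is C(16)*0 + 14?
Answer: 14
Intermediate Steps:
P = 12 (P = (1 + 3) + 8 = 4 + 8 = 12)
C(W) = 10 (C(W) = -2 + 12 = 10)
C(16)*0 + 14 = 10*0 + 14 = 0 + 14 = 14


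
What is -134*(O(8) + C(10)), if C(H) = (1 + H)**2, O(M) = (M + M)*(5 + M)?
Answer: -44086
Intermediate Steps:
O(M) = 2*M*(5 + M) (O(M) = (2*M)*(5 + M) = 2*M*(5 + M))
-134*(O(8) + C(10)) = -134*(2*8*(5 + 8) + (1 + 10)**2) = -134*(2*8*13 + 11**2) = -134*(208 + 121) = -134*329 = -44086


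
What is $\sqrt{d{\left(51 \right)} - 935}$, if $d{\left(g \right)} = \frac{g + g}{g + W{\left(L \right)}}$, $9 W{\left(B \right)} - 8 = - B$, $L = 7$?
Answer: $\frac{i \sqrt{49355930}}{230} \approx 30.545 i$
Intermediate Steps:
$W{\left(B \right)} = \frac{8}{9} - \frac{B}{9}$ ($W{\left(B \right)} = \frac{8}{9} + \frac{\left(-1\right) B}{9} = \frac{8}{9} - \frac{B}{9}$)
$d{\left(g \right)} = \frac{2 g}{\frac{1}{9} + g}$ ($d{\left(g \right)} = \frac{g + g}{g + \left(\frac{8}{9} - \frac{7}{9}\right)} = \frac{2 g}{g + \left(\frac{8}{9} - \frac{7}{9}\right)} = \frac{2 g}{g + \frac{1}{9}} = \frac{2 g}{\frac{1}{9} + g}$)
$\sqrt{d{\left(51 \right)} - 935} = \sqrt{18 \cdot 51 \frac{1}{1 + 9 \cdot 51} - 935} = \sqrt{18 \cdot 51 \frac{1}{1 + 459} - 935} = \sqrt{18 \cdot 51 \cdot \frac{1}{460} - 935} = \sqrt{\frac{459}{230} - 935} = \sqrt{- \frac{214591}{230}} = \frac{i \sqrt{49355930}}{230}$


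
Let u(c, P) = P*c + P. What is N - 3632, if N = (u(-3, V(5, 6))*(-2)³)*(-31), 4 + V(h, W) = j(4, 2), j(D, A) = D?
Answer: -3632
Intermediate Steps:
V(h, W) = 0 (V(h, W) = -4 + 4 = 0)
u(c, P) = P + P*c
N = 0 (N = ((0*(1 - 3))*(-2)³)*(-31) = ((0*(-2))*(-8))*(-31) = (0*(-8))*(-31) = 0*(-31) = 0)
N - 3632 = 0 - 3632 = -3632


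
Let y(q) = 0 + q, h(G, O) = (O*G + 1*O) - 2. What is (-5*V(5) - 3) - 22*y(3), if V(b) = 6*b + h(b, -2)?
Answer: -149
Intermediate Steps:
h(G, O) = -2 + O + G*O (h(G, O) = (G*O + O) - 2 = (O + G*O) - 2 = -2 + O + G*O)
V(b) = -4 + 4*b (V(b) = 6*b + (-2 - 2 + b*(-2)) = 6*b + (-2 - 2 - 2*b) = 6*b + (-4 - 2*b) = -4 + 4*b)
y(q) = q
(-5*V(5) - 3) - 22*y(3) = (-5*(-4 + 4*5) - 3) - 22*3 = (-5*(-4 + 20) - 3) - 66 = (-5*16 - 3) - 66 = (-80 - 3) - 66 = -83 - 66 = -149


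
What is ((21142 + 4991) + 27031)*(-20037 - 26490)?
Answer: -2473561428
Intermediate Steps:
((21142 + 4991) + 27031)*(-20037 - 26490) = (26133 + 27031)*(-46527) = 53164*(-46527) = -2473561428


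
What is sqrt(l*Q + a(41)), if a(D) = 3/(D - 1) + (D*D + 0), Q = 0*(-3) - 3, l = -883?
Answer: sqrt(1732030)/20 ≈ 65.803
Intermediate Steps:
Q = -3 (Q = 0 - 3 = -3)
a(D) = D**2 + 3/(-1 + D) (a(D) = 3/(-1 + D) + (D**2 + 0) = 3/(-1 + D) + D**2 = D**2 + 3/(-1 + D))
sqrt(l*Q + a(41)) = sqrt(-883*(-3) + (3 + 41**3 - 1*41**2)/(-1 + 41)) = sqrt(2649 + (3 + 68921 - 1*1681)/40) = sqrt(2649 + (3 + 68921 - 1681)/40) = sqrt(2649 + (1/40)*67243) = sqrt(2649 + 67243/40) = sqrt(173203/40) = sqrt(1732030)/20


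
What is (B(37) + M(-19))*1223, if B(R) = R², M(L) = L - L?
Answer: 1674287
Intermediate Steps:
M(L) = 0
(B(37) + M(-19))*1223 = (37² + 0)*1223 = (1369 + 0)*1223 = 1369*1223 = 1674287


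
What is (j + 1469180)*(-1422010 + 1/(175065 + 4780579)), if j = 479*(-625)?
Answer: -8243586969405364395/4955644 ≈ -1.6635e+12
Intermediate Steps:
j = -299375
(j + 1469180)*(-1422010 + 1/(175065 + 4780579)) = (-299375 + 1469180)*(-1422010 + 1/(175065 + 4780579)) = 1169805*(-1422010 + 1/4955644) = 1169805*(-7046975324439/4955644) = -8243586969405364395/4955644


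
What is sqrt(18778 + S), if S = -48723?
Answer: I*sqrt(29945) ≈ 173.05*I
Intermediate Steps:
sqrt(18778 + S) = sqrt(18778 - 48723) = sqrt(-29945) = I*sqrt(29945)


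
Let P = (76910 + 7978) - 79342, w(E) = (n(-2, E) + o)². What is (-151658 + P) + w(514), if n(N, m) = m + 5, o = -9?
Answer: 113988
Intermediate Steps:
n(N, m) = 5 + m
w(E) = (-4 + E)² (w(E) = ((5 + E) - 9)² = (-4 + E)²)
P = 5546 (P = 84888 - 79342 = 5546)
(-151658 + P) + w(514) = (-151658 + 5546) + (-4 + 514)² = -146112 + 510² = -146112 + 260100 = 113988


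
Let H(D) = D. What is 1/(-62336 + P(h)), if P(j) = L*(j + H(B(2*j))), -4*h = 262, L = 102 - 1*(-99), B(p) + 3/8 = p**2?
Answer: 8/26990273 ≈ 2.9640e-7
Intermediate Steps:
B(p) = -3/8 + p**2
L = 201 (L = 102 + 99 = 201)
h = -131/2 (h = -1/4*262 = -131/2 ≈ -65.500)
P(j) = -603/8 + 201*j + 804*j**2 (P(j) = 201*(j + (-3/8 + (2*j)**2)) = 201*(j + (-3/8 + 4*j**2)) = 201*(-3/8 + j + 4*j**2) = -603/8 + 201*j + 804*j**2)
1/(-62336 + P(h)) = 1/(-62336 + (-603/8 + 201*(-131/2) + 804*(-131/2)**2)) = 1/(-62336 + (-603/8 - 26331/2 + 804*(17161/4))) = 1/(-62336 + (-603/8 - 26331/2 + 3449361)) = 1/(-62336 + 27488961/8) = 1/(26990273/8) = 8/26990273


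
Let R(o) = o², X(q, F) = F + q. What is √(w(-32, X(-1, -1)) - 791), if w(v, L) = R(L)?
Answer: I*√787 ≈ 28.054*I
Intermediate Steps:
w(v, L) = L²
√(w(-32, X(-1, -1)) - 791) = √((-1 - 1)² - 791) = √((-2)² - 791) = √(4 - 791) = √(-787) = I*√787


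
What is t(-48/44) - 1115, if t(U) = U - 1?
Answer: -12288/11 ≈ -1117.1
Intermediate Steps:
t(U) = -1 + U
t(-48/44) - 1115 = (-1 - 48/44) - 1115 = (-1 - 48*1/44) - 1115 = (-1 - 12/11) - 1115 = -23/11 - 1115 = -12288/11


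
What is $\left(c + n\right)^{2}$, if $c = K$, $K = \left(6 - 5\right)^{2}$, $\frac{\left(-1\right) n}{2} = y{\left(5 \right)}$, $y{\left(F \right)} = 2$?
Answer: $9$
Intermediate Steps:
$n = -4$ ($n = \left(-2\right) 2 = -4$)
$K = 1$ ($K = 1^{2} = 1$)
$c = 1$
$\left(c + n\right)^{2} = \left(1 - 4\right)^{2} = \left(-3\right)^{2} = 9$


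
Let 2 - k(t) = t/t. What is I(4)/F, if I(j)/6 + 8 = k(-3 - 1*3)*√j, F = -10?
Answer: 18/5 ≈ 3.6000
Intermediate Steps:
k(t) = 1 (k(t) = 2 - t/t = 2 - 1*1 = 2 - 1 = 1)
I(j) = -48 + 6*√j (I(j) = -48 + 6*(1*√j) = -48 + 6*√j)
I(4)/F = (-48 + 6*√4)/(-10) = (-48 + 6*2)*(-⅒) = (-48 + 12)*(-⅒) = -36*(-⅒) = 18/5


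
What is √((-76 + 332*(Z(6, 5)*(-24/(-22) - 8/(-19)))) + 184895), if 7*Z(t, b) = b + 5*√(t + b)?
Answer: √(396348289491 + 767431280*√11)/1463 ≈ 431.70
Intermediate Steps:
Z(t, b) = b/7 + 5*√(b + t)/7 (Z(t, b) = (b + 5*√(t + b))/7 = (b + 5*√(b + t))/7 = b/7 + 5*√(b + t)/7)
√((-76 + 332*(Z(6, 5)*(-24/(-22) - 8/(-19)))) + 184895) = √((-76 + 332*(((⅐)*5 + 5*√(5 + 6)/7)*(-24/(-22) - 8/(-19)))) + 184895) = √((-76 + 332*((5/7 + 5*√11/7)*(-24*(-1/22) - 8*(-1/19)))) + 184895) = √((-76 + 332*((5/7 + 5*√11/7)*(12/11 + 8/19))) + 184895) = √((-76 + 332*((5/7 + 5*√11/7)*(316/209))) + 184895) = √((-76 + 332*(1580/1463 + 1580*√11/1463)) + 184895) = √((-76 + (524560/1463 + 524560*√11/1463)) + 184895) = √((413372/1463 + 524560*√11/1463) + 184895) = √(270914757/1463 + 524560*√11/1463)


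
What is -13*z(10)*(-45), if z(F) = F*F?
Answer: 58500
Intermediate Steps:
z(F) = F**2
-13*z(10)*(-45) = -13*10**2*(-45) = -13*100*(-45) = -1300*(-45) = 58500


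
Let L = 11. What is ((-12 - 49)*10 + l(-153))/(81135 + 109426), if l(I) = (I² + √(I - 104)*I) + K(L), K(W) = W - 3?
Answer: 22807/190561 - 153*I*√257/190561 ≈ 0.11968 - 0.012871*I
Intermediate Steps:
K(W) = -3 + W
l(I) = 8 + I² + I*√(-104 + I) (l(I) = (I² + √(I - 104)*I) + (-3 + 11) = (I² + √(-104 + I)*I) + 8 = (I² + I*√(-104 + I)) + 8 = 8 + I² + I*√(-104 + I))
((-12 - 49)*10 + l(-153))/(81135 + 109426) = ((-12 - 49)*10 + (8 + (-153)² - 153*√(-104 - 153)))/(81135 + 109426) = (-61*10 + (8 + 23409 - 153*I*√257))/190561 = (-610 + (8 + 23409 - 153*I*√257))*(1/190561) = (-610 + (23417 - 153*I*√257))*(1/190561) = (22807 - 153*I*√257)*(1/190561) = 22807/190561 - 153*I*√257/190561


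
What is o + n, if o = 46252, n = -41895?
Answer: 4357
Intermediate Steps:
o + n = 46252 - 41895 = 4357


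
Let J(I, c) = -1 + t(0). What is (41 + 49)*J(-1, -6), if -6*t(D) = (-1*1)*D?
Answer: -90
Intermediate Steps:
t(D) = D/6 (t(D) = -(-1*1)*D/6 = -(-1)*D/6 = D/6)
J(I, c) = -1 (J(I, c) = -1 + (⅙)*0 = -1 + 0 = -1)
(41 + 49)*J(-1, -6) = (41 + 49)*(-1) = 90*(-1) = -90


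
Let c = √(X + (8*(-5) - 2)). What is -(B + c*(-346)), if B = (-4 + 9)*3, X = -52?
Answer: -15 + 346*I*√94 ≈ -15.0 + 3354.6*I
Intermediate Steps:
B = 15 (B = 5*3 = 15)
c = I*√94 (c = √(-52 + (8*(-5) - 2)) = √(-52 + (-40 - 2)) = √(-52 - 42) = √(-94) = I*√94 ≈ 9.6954*I)
-(B + c*(-346)) = -(15 + (I*√94)*(-346)) = -(15 - 346*I*√94) = -15 + 346*I*√94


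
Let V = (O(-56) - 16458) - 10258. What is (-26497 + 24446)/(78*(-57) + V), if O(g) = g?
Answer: 2051/31218 ≈ 0.065699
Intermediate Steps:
V = -26772 (V = (-56 - 16458) - 10258 = -16514 - 10258 = -26772)
(-26497 + 24446)/(78*(-57) + V) = (-26497 + 24446)/(78*(-57) - 26772) = -2051/(-4446 - 26772) = -2051/(-31218) = -2051*(-1/31218) = 2051/31218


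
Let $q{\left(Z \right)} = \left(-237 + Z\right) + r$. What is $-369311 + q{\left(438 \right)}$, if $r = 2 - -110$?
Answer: $-368998$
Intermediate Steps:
$r = 112$ ($r = 2 + 110 = 112$)
$q{\left(Z \right)} = -125 + Z$ ($q{\left(Z \right)} = \left(-237 + Z\right) + 112 = -125 + Z$)
$-369311 + q{\left(438 \right)} = -369311 + \left(-125 + 438\right) = -369311 + 313 = -368998$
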